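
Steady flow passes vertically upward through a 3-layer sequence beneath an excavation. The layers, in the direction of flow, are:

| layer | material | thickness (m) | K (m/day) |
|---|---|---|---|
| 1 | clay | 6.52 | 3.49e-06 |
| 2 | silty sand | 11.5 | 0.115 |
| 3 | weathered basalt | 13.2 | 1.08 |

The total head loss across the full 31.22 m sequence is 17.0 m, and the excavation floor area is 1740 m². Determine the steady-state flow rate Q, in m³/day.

0.0158

Flow is perpendicular to layering, so the layers act in series and the equivalent K is the thickness-weighted harmonic mean.
Total thickness L = 6.52 + 11.5 + 13.2 = 31.22 m.
Σ(b_i/K_i) = 6.52/3.49e-06 + 11.5/0.115 + 13.2/1.08 = 1.868e+06 d.
K_eq = L / Σ(b_i/K_i) = 31.22 / 1.868e+06 = 1.671e-05 m/day.
Q = K_eq · A · (Δh/L) = 1.671e-05 × 1740 × (17.0/31.22) = 0.01583 m³/day.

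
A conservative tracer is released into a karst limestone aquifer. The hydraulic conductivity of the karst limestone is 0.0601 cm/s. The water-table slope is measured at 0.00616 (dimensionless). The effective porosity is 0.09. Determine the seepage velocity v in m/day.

Convert K: 0.0601 cm/s × 864 = 51.93 m/day.
Hydraulic gradient i = 0.00616.
Darcy flux q = K · i = 51.93 × 0.006160 = 0.3199 m/day.
Seepage velocity v = q / n_e = 0.3199 / 0.09 = 3.554 m/day.

3.55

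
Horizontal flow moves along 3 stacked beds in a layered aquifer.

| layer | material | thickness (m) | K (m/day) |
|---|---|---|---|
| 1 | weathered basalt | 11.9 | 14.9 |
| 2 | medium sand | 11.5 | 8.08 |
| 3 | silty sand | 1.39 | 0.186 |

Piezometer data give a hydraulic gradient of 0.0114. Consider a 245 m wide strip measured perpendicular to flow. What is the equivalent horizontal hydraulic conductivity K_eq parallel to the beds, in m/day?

Flow is parallel to layering, so each bed carries its own Darcy discharge and the transmissivities add.
Σ(K_i·b_i) = 14.9×11.9 + 8.08×11.5 + 0.186×1.39 = 270.5 m²/day.
Total thickness b = 24.79 m, so K_eq = Σ(K_i·b_i)/b = 10.91 m/day.

10.9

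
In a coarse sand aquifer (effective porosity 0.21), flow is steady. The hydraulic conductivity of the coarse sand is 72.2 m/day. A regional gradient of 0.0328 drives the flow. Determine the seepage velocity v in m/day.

11.3

Hydraulic gradient i = 0.0328.
Darcy flux q = K · i = 72.20 × 0.03280 = 2.368 m/day.
Seepage velocity v = q / n_e = 2.368 / 0.21 = 11.28 m/day.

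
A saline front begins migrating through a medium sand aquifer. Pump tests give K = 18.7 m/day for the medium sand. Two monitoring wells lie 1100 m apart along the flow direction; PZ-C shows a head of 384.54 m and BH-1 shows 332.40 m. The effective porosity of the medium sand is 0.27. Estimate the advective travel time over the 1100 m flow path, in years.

Hydraulic gradient i = (384.54 − 332.40) / 1100 = 52.14 / 1100 = 0.04740.
Darcy flux q = K · i = 18.70 × 0.04740 = 0.8864 m/day.
Seepage velocity v = q / n_e = 0.8864 / 0.27 = 3.283 m/day.
Travel time t = L / v = 1100 / 3.283 = 335.1 days = 0.9174 years.

0.917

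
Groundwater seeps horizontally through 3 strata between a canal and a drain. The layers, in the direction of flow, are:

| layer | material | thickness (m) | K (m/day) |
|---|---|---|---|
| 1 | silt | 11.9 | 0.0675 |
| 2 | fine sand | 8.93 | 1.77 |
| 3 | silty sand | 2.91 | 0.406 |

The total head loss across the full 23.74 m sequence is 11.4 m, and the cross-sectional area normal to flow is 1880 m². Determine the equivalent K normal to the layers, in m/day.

Flow is perpendicular to layering, so the layers act in series and the equivalent K is the thickness-weighted harmonic mean.
Total thickness L = 11.9 + 8.93 + 2.91 = 23.74 m.
Σ(b_i/K_i) = 11.9/0.0675 + 8.93/1.77 + 2.91/0.406 = 188.5 d.
K_eq = L / Σ(b_i/K_i) = 23.74 / 188.5 = 0.1259 m/day.

0.126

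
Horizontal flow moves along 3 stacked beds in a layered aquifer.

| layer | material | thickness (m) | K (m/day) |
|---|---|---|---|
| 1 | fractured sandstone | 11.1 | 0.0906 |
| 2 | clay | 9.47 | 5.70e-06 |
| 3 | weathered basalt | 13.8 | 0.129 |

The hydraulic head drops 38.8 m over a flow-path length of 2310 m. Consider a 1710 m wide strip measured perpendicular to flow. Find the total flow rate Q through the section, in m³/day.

80.0

Flow is parallel to layering, so each bed carries its own Darcy discharge and the transmissivities add.
Σ(K_i·b_i) = 0.0906×11.1 + 5.70e-06×9.47 + 0.129×13.8 = 2.786 m²/day.
Hydraulic gradient i = Δh / L = 38.8 / 2310 = 0.01680.
Q = Σ(K_i·b_i) · W · i = 2.786 × 1710 × 0.01680 = 80.02 m³/day.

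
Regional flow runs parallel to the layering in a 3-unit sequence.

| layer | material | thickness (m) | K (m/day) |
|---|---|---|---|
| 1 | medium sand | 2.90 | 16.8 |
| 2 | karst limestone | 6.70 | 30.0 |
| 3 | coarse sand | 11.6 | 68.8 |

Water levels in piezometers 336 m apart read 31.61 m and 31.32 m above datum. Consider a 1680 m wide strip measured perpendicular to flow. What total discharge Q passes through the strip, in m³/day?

Flow is parallel to layering, so each bed carries its own Darcy discharge and the transmissivities add.
Σ(K_i·b_i) = 16.8×2.90 + 30.0×6.70 + 68.8×11.6 = 1048 m²/day.
Hydraulic gradient i = (31.61 − 31.32) / 336 = 0.29 / 336 = 0.0008631.
Q = Σ(K_i·b_i) · W · i = 1048 × 1680 × 0.0008631 = 1519 m³/day.

1520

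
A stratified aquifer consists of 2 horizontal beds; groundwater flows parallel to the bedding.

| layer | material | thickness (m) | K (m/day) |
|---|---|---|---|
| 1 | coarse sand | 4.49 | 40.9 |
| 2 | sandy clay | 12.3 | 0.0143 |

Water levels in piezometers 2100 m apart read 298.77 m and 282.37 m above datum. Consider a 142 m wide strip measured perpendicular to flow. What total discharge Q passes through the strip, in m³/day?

Flow is parallel to layering, so each bed carries its own Darcy discharge and the transmissivities add.
Σ(K_i·b_i) = 40.9×4.49 + 0.0143×12.3 = 183.8 m²/day.
Hydraulic gradient i = (298.77 − 282.37) / 2100 = 16.4 / 2100 = 0.007810.
Q = Σ(K_i·b_i) · W · i = 183.8 × 142 × 0.007810 = 203.8 m³/day.

204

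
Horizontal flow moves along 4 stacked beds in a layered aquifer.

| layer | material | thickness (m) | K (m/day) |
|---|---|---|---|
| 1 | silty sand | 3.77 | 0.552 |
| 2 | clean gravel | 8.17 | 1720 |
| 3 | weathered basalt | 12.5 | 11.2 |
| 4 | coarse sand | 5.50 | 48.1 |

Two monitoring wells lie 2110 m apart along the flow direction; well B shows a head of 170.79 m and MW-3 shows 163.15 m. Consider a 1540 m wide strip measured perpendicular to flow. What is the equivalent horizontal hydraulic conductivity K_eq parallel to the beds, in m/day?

483

Flow is parallel to layering, so each bed carries its own Darcy discharge and the transmissivities add.
Σ(K_i·b_i) = 0.552×3.77 + 1720×8.17 + 11.2×12.5 + 48.1×5.50 = 14459 m²/day.
Total thickness b = 29.94 m, so K_eq = Σ(K_i·b_i)/b = 482.9 m/day.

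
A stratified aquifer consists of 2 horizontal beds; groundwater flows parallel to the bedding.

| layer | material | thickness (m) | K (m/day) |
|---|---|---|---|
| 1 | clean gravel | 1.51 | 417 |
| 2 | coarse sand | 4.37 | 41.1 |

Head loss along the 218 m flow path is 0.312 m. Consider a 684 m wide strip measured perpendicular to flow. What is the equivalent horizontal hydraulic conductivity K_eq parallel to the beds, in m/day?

138

Flow is parallel to layering, so each bed carries its own Darcy discharge and the transmissivities add.
Σ(K_i·b_i) = 417×1.51 + 41.1×4.37 = 809.3 m²/day.
Total thickness b = 5.880 m, so K_eq = Σ(K_i·b_i)/b = 137.6 m/day.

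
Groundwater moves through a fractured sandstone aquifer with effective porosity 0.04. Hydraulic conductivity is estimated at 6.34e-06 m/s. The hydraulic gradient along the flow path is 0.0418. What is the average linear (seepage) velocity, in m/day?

Convert K: 6.34e-06 m/s × 86400 = 0.5478 m/day.
Hydraulic gradient i = 0.0418.
Darcy flux q = K · i = 0.5478 × 0.04180 = 0.02290 m/day.
Seepage velocity v = q / n_e = 0.02290 / 0.04 = 0.5724 m/day.

0.572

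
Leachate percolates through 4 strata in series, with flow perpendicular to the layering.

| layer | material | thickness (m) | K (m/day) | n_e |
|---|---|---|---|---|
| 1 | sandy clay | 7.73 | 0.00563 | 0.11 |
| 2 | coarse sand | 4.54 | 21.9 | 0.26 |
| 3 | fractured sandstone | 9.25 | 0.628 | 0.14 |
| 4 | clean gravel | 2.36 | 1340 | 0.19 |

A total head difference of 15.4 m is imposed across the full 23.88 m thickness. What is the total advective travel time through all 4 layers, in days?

With flow normal to the layers, continuity requires the same specific discharge q through every layer.
Σ(b_i/K_i) = 7.73/0.00563 + 4.54/21.9 + 9.25/0.628 + 2.36/1340 = 1388 d.
q = Δh / Σ(b_i/K_i) = 15.4 / 1388 = 0.01110 m/day.
In each layer the seepage velocity is v_i = q/n_i, so the layer transit time is t_i = b_i·n_i / q:
  layer 1 (sandy clay): t_1 = 7.73 × 0.11 / 0.01110 = 76.63 d
  layer 2 (coarse sand): t_2 = 4.54 × 0.26 / 0.01110 = 106.4 d
  layer 3 (fractured sandstone): t_3 = 9.25 × 0.14 / 0.01110 = 116.7 d
  layer 4 (clean gravel): t_4 = 2.36 × 0.19 / 0.01110 = 40.41 d
Total t = Σ t_i = 340.1 days.

340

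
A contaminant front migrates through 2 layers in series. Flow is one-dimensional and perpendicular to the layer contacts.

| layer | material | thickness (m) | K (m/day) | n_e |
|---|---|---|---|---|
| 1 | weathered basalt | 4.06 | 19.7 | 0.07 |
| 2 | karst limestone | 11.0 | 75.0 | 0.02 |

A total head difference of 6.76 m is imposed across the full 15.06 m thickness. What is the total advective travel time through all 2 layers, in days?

With flow normal to the layers, continuity requires the same specific discharge q through every layer.
Σ(b_i/K_i) = 4.06/19.7 + 11.0/75.0 = 0.3528 d.
q = Δh / Σ(b_i/K_i) = 6.76 / 0.3528 = 19.16 m/day.
In each layer the seepage velocity is v_i = q/n_i, so the layer transit time is t_i = b_i·n_i / q:
  layer 1 (weathered basalt): t_1 = 4.06 × 0.07 / 19.16 = 0.01483 d
  layer 2 (karst limestone): t_2 = 11.0 × 0.02 / 19.16 = 0.01148 d
Total t = Σ t_i = 0.02631 days.

0.0263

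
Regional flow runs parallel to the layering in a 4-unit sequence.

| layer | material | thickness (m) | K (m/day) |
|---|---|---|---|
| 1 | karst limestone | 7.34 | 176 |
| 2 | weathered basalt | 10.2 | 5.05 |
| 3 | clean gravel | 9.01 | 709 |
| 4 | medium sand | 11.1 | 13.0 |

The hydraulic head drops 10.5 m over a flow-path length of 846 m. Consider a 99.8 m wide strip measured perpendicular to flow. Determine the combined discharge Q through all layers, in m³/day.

Flow is parallel to layering, so each bed carries its own Darcy discharge and the transmissivities add.
Σ(K_i·b_i) = 176×7.34 + 5.05×10.2 + 709×9.01 + 13.0×11.1 = 7876 m²/day.
Hydraulic gradient i = Δh / L = 10.5 / 846 = 0.01241.
Q = Σ(K_i·b_i) · W · i = 7876 × 99.8 × 0.01241 = 9755 m³/day.

9760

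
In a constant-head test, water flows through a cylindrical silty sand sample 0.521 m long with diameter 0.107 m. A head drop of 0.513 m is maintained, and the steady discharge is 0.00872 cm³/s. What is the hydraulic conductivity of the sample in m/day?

Cross-sectional area A = π·(d/2)² = π × (0.107/2)² = 0.008992 m².
Convert discharge: 0.00872 cm³/s = 8.720e-09 m³/s.
Darcy's law rearranged: K = Q·L / (A·Δh) = 8.720e-09 × 0.521 / (0.008992 × 0.513) = 9.849e-07 m/s = 0.08509 m/day.

0.0851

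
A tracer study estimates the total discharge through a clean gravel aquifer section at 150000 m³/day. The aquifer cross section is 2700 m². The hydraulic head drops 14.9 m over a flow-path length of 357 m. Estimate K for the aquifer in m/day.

1330

Hydraulic gradient i = Δh / L = 14.9 / 357 = 0.04174.
From Q = K·A·i, K = Q / (A·i) = 150000 / (2700 × 0.04174) = 1331 m/day.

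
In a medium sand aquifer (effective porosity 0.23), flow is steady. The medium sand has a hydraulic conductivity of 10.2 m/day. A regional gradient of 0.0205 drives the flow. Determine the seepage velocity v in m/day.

Hydraulic gradient i = 0.0205.
Darcy flux q = K · i = 10.20 × 0.02050 = 0.2091 m/day.
Seepage velocity v = q / n_e = 0.2091 / 0.23 = 0.9091 m/day.

0.909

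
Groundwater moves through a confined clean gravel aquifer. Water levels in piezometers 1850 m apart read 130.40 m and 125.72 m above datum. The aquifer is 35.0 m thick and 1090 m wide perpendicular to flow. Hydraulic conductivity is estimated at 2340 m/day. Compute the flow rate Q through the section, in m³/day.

Cross-sectional area A = 1090 × 35.0 = 38150 m².
Hydraulic gradient i = (130.40 − 125.72) / 1850 = 4.68 / 1850 = 0.002530.
Darcy's law: Q = K · A · i = 2340 × 38150 × 0.002530 = 2.258e+05 m³/day.

226000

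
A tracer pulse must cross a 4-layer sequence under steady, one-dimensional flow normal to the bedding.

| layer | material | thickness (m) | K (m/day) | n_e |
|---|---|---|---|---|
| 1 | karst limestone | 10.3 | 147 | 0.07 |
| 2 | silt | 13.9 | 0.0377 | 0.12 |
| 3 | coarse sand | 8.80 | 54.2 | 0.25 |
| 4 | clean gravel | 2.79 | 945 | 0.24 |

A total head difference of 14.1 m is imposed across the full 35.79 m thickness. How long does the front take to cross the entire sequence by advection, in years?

With flow normal to the layers, continuity requires the same specific discharge q through every layer.
Σ(b_i/K_i) = 10.3/147 + 13.9/0.0377 + 8.80/54.2 + 2.79/945 = 368.9 d.
q = Δh / Σ(b_i/K_i) = 14.1 / 368.9 = 0.03822 m/day.
In each layer the seepage velocity is v_i = q/n_i, so the layer transit time is t_i = b_i·n_i / q:
  layer 1 (karst limestone): t_1 = 10.3 × 0.07 / 0.03822 = 18.87 d
  layer 2 (silt): t_2 = 13.9 × 0.12 / 0.03822 = 43.64 d
  layer 3 (coarse sand): t_3 = 8.80 × 0.25 / 0.03822 = 57.56 d
  layer 4 (clean gravel): t_4 = 2.79 × 0.24 / 0.03822 = 17.52 d
Total t = Σ t_i = 137.6 days = 0.3767 years.

0.377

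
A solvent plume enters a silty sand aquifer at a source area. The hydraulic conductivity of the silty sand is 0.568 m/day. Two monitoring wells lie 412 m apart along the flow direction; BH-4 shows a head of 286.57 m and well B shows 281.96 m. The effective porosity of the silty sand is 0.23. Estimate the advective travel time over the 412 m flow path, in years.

40.8

Hydraulic gradient i = (286.57 − 281.96) / 412 = 4.61 / 412 = 0.01119.
Darcy flux q = K · i = 0.5680 × 0.01119 = 0.006356 m/day.
Seepage velocity v = q / n_e = 0.006356 / 0.23 = 0.02763 m/day.
Travel time t = L / v = 412 / 0.02763 = 14910 days = 40.82 years.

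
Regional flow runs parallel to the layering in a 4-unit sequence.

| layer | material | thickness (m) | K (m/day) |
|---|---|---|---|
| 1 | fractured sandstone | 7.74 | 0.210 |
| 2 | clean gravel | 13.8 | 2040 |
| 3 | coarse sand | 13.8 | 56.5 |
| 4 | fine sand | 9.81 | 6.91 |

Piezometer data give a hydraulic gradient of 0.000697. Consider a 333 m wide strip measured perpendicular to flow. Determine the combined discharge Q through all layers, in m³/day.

Flow is parallel to layering, so each bed carries its own Darcy discharge and the transmissivities add.
Σ(K_i·b_i) = 0.210×7.74 + 2040×13.8 + 56.5×13.8 + 6.91×9.81 = 29001 m²/day.
Hydraulic gradient i = 0.000697.
Q = Σ(K_i·b_i) · W · i = 29001 × 333 × 0.0006970 = 6731 m³/day.

6730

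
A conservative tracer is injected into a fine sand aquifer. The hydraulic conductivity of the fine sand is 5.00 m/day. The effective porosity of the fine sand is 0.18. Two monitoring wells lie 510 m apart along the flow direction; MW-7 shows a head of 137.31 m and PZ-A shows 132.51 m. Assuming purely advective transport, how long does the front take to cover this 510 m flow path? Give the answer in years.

5.34

Hydraulic gradient i = (137.31 − 132.51) / 510 = 4.8 / 510 = 0.009412.
Darcy flux q = K · i = 5.000 × 0.009412 = 0.04706 m/day.
Seepage velocity v = q / n_e = 0.04706 / 0.18 = 0.2614 m/day.
Travel time t = L / v = 510 / 0.2614 = 1951 days = 5.341 years.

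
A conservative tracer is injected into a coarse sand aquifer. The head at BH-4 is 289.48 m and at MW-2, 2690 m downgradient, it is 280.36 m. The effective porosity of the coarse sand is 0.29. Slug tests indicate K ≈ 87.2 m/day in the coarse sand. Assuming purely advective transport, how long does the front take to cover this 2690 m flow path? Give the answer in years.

Hydraulic gradient i = (289.48 − 280.36) / 2690 = 9.12 / 2690 = 0.003390.
Darcy flux q = K · i = 87.20 × 0.003390 = 0.2956 m/day.
Seepage velocity v = q / n_e = 0.2956 / 0.29 = 1.019 m/day.
Travel time t = L / v = 2690 / 1.019 = 2639 days = 7.224 years.

7.22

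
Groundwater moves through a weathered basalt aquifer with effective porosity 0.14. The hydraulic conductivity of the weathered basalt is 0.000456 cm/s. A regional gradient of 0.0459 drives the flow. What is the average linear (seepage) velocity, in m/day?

Convert K: 0.000456 cm/s × 864 = 0.3940 m/day.
Hydraulic gradient i = 0.0459.
Darcy flux q = K · i = 0.3940 × 0.04590 = 0.01808 m/day.
Seepage velocity v = q / n_e = 0.01808 / 0.14 = 0.1292 m/day.

0.129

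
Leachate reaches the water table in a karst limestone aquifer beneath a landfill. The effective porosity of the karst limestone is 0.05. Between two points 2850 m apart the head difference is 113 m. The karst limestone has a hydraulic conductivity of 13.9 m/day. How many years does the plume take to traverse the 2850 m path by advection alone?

0.708

Hydraulic gradient i = Δh / L = 113 / 2850 = 0.03965.
Darcy flux q = K · i = 13.90 × 0.03965 = 0.5511 m/day.
Seepage velocity v = q / n_e = 0.5511 / 0.05 = 11.02 m/day.
Travel time t = L / v = 2850 / 11.02 = 258.6 days = 0.7079 years.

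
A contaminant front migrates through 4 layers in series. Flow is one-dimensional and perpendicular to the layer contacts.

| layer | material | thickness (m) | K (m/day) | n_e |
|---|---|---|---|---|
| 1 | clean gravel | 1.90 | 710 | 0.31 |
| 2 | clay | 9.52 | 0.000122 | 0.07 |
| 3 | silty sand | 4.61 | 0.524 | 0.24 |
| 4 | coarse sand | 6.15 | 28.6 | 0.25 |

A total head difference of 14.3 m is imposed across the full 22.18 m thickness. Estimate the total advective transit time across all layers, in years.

With flow normal to the layers, continuity requires the same specific discharge q through every layer.
Σ(b_i/K_i) = 1.90/710 + 9.52/0.000122 + 4.61/0.524 + 6.15/28.6 = 78042 d.
q = Δh / Σ(b_i/K_i) = 14.3 / 78042 = 0.0001832 m/day.
In each layer the seepage velocity is v_i = q/n_i, so the layer transit time is t_i = b_i·n_i / q:
  layer 1 (clean gravel): t_1 = 1.90 × 0.31 / 0.0001832 = 3214 d
  layer 2 (clay): t_2 = 9.52 × 0.07 / 0.0001832 = 3637 d
  layer 3 (silty sand): t_3 = 4.61 × 0.24 / 0.0001832 = 6038 d
  layer 4 (coarse sand): t_4 = 6.15 × 0.25 / 0.0001832 = 8391 d
Total t = Σ t_i = 21280 days = 58.26 years.

58.3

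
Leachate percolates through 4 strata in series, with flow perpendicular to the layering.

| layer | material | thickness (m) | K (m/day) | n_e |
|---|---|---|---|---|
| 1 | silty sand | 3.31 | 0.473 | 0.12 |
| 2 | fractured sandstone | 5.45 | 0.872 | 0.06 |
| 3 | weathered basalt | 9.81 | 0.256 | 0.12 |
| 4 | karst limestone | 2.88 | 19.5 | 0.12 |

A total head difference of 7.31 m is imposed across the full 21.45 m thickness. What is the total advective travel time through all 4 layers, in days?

With flow normal to the layers, continuity requires the same specific discharge q through every layer.
Σ(b_i/K_i) = 3.31/0.473 + 5.45/0.872 + 9.81/0.256 + 2.88/19.5 = 51.72 d.
q = Δh / Σ(b_i/K_i) = 7.31 / 51.72 = 0.1413 m/day.
In each layer the seepage velocity is v_i = q/n_i, so the layer transit time is t_i = b_i·n_i / q:
  layer 1 (silty sand): t_1 = 3.31 × 0.12 / 0.1413 = 2.810 d
  layer 2 (fractured sandstone): t_2 = 5.45 × 0.06 / 0.1413 = 2.313 d
  layer 3 (weathered basalt): t_3 = 9.81 × 0.12 / 0.1413 = 8.328 d
  layer 4 (karst limestone): t_4 = 2.88 × 0.12 / 0.1413 = 2.445 d
Total t = Σ t_i = 15.90 days.

15.9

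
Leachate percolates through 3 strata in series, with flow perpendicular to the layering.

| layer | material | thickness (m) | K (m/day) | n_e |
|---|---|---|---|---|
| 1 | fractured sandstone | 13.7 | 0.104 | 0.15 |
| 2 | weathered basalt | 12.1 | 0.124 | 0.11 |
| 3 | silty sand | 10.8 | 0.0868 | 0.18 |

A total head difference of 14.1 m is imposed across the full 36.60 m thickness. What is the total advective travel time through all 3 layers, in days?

With flow normal to the layers, continuity requires the same specific discharge q through every layer.
Σ(b_i/K_i) = 13.7/0.104 + 12.1/0.124 + 10.8/0.0868 = 353.7 d.
q = Δh / Σ(b_i/K_i) = 14.1 / 353.7 = 0.03986 m/day.
In each layer the seepage velocity is v_i = q/n_i, so the layer transit time is t_i = b_i·n_i / q:
  layer 1 (fractured sandstone): t_1 = 13.7 × 0.15 / 0.03986 = 51.56 d
  layer 2 (weathered basalt): t_2 = 12.1 × 0.11 / 0.03986 = 33.39 d
  layer 3 (silty sand): t_3 = 10.8 × 0.18 / 0.03986 = 48.77 d
Total t = Σ t_i = 133.7 days.

134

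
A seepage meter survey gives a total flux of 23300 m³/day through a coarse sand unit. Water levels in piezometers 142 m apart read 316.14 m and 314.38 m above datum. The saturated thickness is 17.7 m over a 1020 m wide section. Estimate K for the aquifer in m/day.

Cross-sectional area A = 1020 × 17.7 = 18054 m².
Hydraulic gradient i = (316.14 − 314.38) / 142 = 1.76 / 142 = 0.01239.
From Q = K·A·i, K = Q / (A·i) = 23300 / (18054 × 0.01239) = 104.1 m/day.

104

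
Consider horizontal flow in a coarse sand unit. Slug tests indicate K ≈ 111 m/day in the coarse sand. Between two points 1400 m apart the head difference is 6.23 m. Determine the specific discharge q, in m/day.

0.494

Hydraulic gradient i = Δh / L = 6.23 / 1400 = 0.004450.
Specific discharge q = K · i = 111.0 × 0.004450 = 0.4940 m/day.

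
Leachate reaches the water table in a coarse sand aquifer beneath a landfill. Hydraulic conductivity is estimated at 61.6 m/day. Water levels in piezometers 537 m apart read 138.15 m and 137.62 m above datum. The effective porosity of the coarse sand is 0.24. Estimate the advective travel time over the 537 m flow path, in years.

Hydraulic gradient i = (138.15 − 137.62) / 537 = 0.53 / 537 = 0.0009870.
Darcy flux q = K · i = 61.60 × 0.0009870 = 0.06080 m/day.
Seepage velocity v = q / n_e = 0.06080 / 0.24 = 0.2533 m/day.
Travel time t = L / v = 537 / 0.2533 = 2120 days = 5.804 years.

5.80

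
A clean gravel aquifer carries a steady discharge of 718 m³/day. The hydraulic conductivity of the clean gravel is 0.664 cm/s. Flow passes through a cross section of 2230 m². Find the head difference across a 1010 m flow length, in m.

0.567

Convert K: 0.664 cm/s × 864 = 573.7 m/day.
From Q = K·A·i, i = Q / (K·A) = 718 / (573.7 × 2230) = 0.0005612.
Head loss Δh = i · L = 0.0005612 × 1010 = 0.5668 m.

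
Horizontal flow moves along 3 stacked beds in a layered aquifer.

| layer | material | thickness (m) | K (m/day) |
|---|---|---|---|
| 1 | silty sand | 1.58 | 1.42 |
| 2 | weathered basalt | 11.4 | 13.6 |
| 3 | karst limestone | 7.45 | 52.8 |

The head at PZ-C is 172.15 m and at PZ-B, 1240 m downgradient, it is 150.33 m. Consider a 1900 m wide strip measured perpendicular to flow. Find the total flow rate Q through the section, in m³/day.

Flow is parallel to layering, so each bed carries its own Darcy discharge and the transmissivities add.
Σ(K_i·b_i) = 1.42×1.58 + 13.6×11.4 + 52.8×7.45 = 550.6 m²/day.
Hydraulic gradient i = (172.15 − 150.33) / 1240 = 21.82 / 1240 = 0.01760.
Q = Σ(K_i·b_i) · W · i = 550.6 × 1900 × 0.01760 = 18410 m³/day.

18400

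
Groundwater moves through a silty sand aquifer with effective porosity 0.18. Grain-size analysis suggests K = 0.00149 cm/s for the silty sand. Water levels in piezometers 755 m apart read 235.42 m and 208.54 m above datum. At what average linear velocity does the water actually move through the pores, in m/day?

0.255

Convert K: 0.00149 cm/s × 864 = 1.287 m/day.
Hydraulic gradient i = (235.42 − 208.54) / 755 = 26.88 / 755 = 0.03560.
Darcy flux q = K · i = 1.287 × 0.03560 = 0.04583 m/day.
Seepage velocity v = q / n_e = 0.04583 / 0.18 = 0.2546 m/day.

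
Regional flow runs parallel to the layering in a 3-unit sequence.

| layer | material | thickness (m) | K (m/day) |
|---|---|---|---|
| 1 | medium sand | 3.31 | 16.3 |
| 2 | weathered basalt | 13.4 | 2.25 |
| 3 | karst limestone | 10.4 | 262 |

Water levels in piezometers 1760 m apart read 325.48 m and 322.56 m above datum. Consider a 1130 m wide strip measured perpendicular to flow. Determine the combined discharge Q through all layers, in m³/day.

Flow is parallel to layering, so each bed carries its own Darcy discharge and the transmissivities add.
Σ(K_i·b_i) = 16.3×3.31 + 2.25×13.4 + 262×10.4 = 2809 m²/day.
Hydraulic gradient i = (325.48 − 322.56) / 1760 = 2.92 / 1760 = 0.001659.
Q = Σ(K_i·b_i) · W · i = 2809 × 1130 × 0.001659 = 5266 m³/day.

5270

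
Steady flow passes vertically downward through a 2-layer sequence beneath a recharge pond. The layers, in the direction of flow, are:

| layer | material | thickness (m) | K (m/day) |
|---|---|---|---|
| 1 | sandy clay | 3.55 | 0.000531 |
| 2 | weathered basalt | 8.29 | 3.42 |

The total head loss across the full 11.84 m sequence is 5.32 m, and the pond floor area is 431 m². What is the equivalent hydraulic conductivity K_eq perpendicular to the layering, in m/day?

Flow is perpendicular to layering, so the layers act in series and the equivalent K is the thickness-weighted harmonic mean.
Total thickness L = 3.55 + 8.29 = 11.84 m.
Σ(b_i/K_i) = 3.55/0.000531 + 8.29/3.42 = 6688 d.
K_eq = L / Σ(b_i/K_i) = 11.84 / 6688 = 0.001770 m/day.

0.00177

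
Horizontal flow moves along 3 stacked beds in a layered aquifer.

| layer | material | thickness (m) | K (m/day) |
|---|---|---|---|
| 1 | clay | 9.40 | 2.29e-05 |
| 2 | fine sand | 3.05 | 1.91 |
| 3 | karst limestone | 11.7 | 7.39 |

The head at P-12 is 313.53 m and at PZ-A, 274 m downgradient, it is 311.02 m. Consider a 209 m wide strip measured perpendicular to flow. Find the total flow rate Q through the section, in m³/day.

Flow is parallel to layering, so each bed carries its own Darcy discharge and the transmissivities add.
Σ(K_i·b_i) = 2.29e-05×9.40 + 1.91×3.05 + 7.39×11.7 = 92.29 m²/day.
Hydraulic gradient i = (313.53 − 311.02) / 274 = 2.51 / 274 = 0.009161.
Q = Σ(K_i·b_i) · W · i = 92.29 × 209 × 0.009161 = 176.7 m³/day.

177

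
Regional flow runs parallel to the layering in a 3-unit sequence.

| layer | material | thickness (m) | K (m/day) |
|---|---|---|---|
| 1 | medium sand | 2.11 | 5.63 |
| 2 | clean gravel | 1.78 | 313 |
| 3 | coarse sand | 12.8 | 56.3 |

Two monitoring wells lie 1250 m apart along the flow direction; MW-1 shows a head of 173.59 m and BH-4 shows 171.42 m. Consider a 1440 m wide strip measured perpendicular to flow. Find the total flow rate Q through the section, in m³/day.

3220

Flow is parallel to layering, so each bed carries its own Darcy discharge and the transmissivities add.
Σ(K_i·b_i) = 5.63×2.11 + 313×1.78 + 56.3×12.8 = 1290 m²/day.
Hydraulic gradient i = (173.59 − 171.42) / 1250 = 2.17 / 1250 = 0.001736.
Q = Σ(K_i·b_i) · W · i = 1290 × 1440 × 0.001736 = 3224 m³/day.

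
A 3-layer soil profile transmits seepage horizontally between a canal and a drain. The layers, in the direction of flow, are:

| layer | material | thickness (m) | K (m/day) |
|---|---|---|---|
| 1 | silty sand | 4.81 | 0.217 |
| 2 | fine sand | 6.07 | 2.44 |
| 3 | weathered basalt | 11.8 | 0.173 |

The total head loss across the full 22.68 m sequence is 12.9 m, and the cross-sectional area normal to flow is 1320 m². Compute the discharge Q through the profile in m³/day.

183

Flow is perpendicular to layering, so the layers act in series and the equivalent K is the thickness-weighted harmonic mean.
Total thickness L = 4.81 + 6.07 + 11.8 = 22.68 m.
Σ(b_i/K_i) = 4.81/0.217 + 6.07/2.44 + 11.8/0.173 = 92.86 d.
K_eq = L / Σ(b_i/K_i) = 22.68 / 92.86 = 0.2442 m/day.
Q = K_eq · A · (Δh/L) = 0.2442 × 1320 × (12.9/22.68) = 183.4 m³/day.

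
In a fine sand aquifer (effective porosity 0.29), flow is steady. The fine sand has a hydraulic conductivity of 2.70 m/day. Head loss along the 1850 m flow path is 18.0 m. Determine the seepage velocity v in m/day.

0.0906

Hydraulic gradient i = Δh / L = 18.0 / 1850 = 0.009730.
Darcy flux q = K · i = 2.700 × 0.009730 = 0.02627 m/day.
Seepage velocity v = q / n_e = 0.02627 / 0.29 = 0.09059 m/day.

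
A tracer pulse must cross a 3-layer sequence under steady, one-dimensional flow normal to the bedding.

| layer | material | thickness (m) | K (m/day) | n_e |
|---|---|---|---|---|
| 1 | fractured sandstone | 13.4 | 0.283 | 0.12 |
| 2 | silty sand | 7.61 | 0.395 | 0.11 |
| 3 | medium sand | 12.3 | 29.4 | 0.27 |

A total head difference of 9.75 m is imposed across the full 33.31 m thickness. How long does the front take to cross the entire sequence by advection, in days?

With flow normal to the layers, continuity requires the same specific discharge q through every layer.
Σ(b_i/K_i) = 13.4/0.283 + 7.61/0.395 + 12.3/29.4 = 67.03 d.
q = Δh / Σ(b_i/K_i) = 9.75 / 67.03 = 0.1454 m/day.
In each layer the seepage velocity is v_i = q/n_i, so the layer transit time is t_i = b_i·n_i / q:
  layer 1 (fractured sandstone): t_1 = 13.4 × 0.12 / 0.1454 = 11.06 d
  layer 2 (silty sand): t_2 = 7.61 × 0.11 / 0.1454 = 5.755 d
  layer 3 (medium sand): t_3 = 12.3 × 0.27 / 0.1454 = 22.83 d
Total t = Σ t_i = 39.64 days.

39.6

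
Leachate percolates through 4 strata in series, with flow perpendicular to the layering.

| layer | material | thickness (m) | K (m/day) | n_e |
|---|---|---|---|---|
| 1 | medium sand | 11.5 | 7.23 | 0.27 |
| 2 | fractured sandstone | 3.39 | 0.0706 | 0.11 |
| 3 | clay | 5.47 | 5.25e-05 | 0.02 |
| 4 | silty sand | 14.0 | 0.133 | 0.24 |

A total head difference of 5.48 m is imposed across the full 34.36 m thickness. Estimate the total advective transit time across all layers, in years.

With flow normal to the layers, continuity requires the same specific discharge q through every layer.
Σ(b_i/K_i) = 11.5/7.23 + 3.39/0.0706 + 5.47/5.25e-05 + 14.0/0.133 = 1.043e+05 d.
q = Δh / Σ(b_i/K_i) = 5.48 / 1.043e+05 = 5.252e-05 m/day.
In each layer the seepage velocity is v_i = q/n_i, so the layer transit time is t_i = b_i·n_i / q:
  layer 1 (medium sand): t_1 = 11.5 × 0.27 / 5.252e-05 = 59123 d
  layer 2 (fractured sandstone): t_2 = 3.39 × 0.11 / 5.252e-05 = 7100 d
  layer 3 (clay): t_3 = 5.47 × 0.02 / 5.252e-05 = 2083 d
  layer 4 (silty sand): t_4 = 14.0 × 0.24 / 5.252e-05 = 63978 d
Total t = Σ t_i = 1.323e+05 days = 362.2 years.

362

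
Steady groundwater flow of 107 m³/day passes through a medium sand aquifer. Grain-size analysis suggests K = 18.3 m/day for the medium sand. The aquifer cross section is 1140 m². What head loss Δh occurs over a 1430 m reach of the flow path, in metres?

From Q = K·A·i, i = Q / (K·A) = 107 / (18.30 × 1140) = 0.005129.
Head loss Δh = i · L = 0.005129 × 1430 = 7.334 m.

7.33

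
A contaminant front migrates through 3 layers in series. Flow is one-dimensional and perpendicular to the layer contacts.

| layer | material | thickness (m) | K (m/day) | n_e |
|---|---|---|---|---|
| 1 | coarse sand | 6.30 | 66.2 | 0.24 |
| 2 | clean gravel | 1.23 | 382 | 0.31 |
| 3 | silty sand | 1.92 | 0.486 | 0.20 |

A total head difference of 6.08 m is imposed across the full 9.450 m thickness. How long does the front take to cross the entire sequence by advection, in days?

1.52

With flow normal to the layers, continuity requires the same specific discharge q through every layer.
Σ(b_i/K_i) = 6.30/66.2 + 1.23/382 + 1.92/0.486 = 4.049 d.
q = Δh / Σ(b_i/K_i) = 6.08 / 4.049 = 1.502 m/day.
In each layer the seepage velocity is v_i = q/n_i, so the layer transit time is t_i = b_i·n_i / q:
  layer 1 (coarse sand): t_1 = 6.30 × 0.24 / 1.502 = 1.007 d
  layer 2 (clean gravel): t_2 = 1.23 × 0.31 / 1.502 = 0.2539 d
  layer 3 (silty sand): t_3 = 1.92 × 0.20 / 1.502 = 0.2557 d
Total t = Σ t_i = 1.517 days.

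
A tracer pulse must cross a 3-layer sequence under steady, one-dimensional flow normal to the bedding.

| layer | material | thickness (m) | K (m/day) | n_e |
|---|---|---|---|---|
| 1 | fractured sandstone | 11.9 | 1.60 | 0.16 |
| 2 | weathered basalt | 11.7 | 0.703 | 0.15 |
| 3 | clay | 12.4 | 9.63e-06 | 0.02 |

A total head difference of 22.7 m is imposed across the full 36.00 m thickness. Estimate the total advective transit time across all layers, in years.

607

With flow normal to the layers, continuity requires the same specific discharge q through every layer.
Σ(b_i/K_i) = 11.9/1.60 + 11.7/0.703 + 12.4/9.63e-06 = 1.288e+06 d.
q = Δh / Σ(b_i/K_i) = 22.7 / 1.288e+06 = 1.763e-05 m/day.
In each layer the seepage velocity is v_i = q/n_i, so the layer transit time is t_i = b_i·n_i / q:
  layer 1 (fractured sandstone): t_1 = 11.9 × 0.16 / 1.763e-05 = 1.080e+05 d
  layer 2 (weathered basalt): t_2 = 11.7 × 0.15 / 1.763e-05 = 99553 d
  layer 3 (clay): t_3 = 12.4 × 0.02 / 1.763e-05 = 14068 d
Total t = Σ t_i = 2.216e+05 days = 606.8 years.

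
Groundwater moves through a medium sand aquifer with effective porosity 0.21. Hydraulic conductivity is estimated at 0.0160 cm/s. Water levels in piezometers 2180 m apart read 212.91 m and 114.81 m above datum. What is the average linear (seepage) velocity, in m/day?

Convert K: 0.0160 cm/s × 864 = 13.82 m/day.
Hydraulic gradient i = (212.91 − 114.81) / 2180 = 98.1 / 2180 = 0.04500.
Darcy flux q = K · i = 13.82 × 0.04500 = 0.6221 m/day.
Seepage velocity v = q / n_e = 0.6221 / 0.21 = 2.962 m/day.

2.96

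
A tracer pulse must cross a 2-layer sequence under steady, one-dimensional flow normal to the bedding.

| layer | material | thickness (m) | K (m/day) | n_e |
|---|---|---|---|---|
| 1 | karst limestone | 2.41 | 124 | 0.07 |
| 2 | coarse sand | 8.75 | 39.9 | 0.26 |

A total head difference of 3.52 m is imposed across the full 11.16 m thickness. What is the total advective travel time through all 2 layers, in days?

With flow normal to the layers, continuity requires the same specific discharge q through every layer.
Σ(b_i/K_i) = 2.41/124 + 8.75/39.9 = 0.2387 d.
q = Δh / Σ(b_i/K_i) = 3.52 / 0.2387 = 14.74 m/day.
In each layer the seepage velocity is v_i = q/n_i, so the layer transit time is t_i = b_i·n_i / q:
  layer 1 (karst limestone): t_1 = 2.41 × 0.07 / 14.74 = 0.01144 d
  layer 2 (coarse sand): t_2 = 8.75 × 0.26 / 14.74 = 0.1543 d
Total t = Σ t_i = 0.1657 days.

0.166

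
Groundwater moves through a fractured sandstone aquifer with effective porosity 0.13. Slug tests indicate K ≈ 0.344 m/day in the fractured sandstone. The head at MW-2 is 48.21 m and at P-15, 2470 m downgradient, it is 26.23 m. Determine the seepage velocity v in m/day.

0.0235

Hydraulic gradient i = (48.21 − 26.23) / 2470 = 21.98 / 2470 = 0.008899.
Darcy flux q = K · i = 0.3440 × 0.008899 = 0.003061 m/day.
Seepage velocity v = q / n_e = 0.003061 / 0.13 = 0.02355 m/day.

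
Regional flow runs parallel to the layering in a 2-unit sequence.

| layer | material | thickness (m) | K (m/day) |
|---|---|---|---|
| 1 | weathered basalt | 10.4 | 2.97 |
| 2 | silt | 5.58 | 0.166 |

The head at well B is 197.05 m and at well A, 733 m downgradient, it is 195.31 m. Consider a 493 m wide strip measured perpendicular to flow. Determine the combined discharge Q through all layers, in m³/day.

37.2

Flow is parallel to layering, so each bed carries its own Darcy discharge and the transmissivities add.
Σ(K_i·b_i) = 2.97×10.4 + 0.166×5.58 = 31.81 m²/day.
Hydraulic gradient i = (197.05 − 195.31) / 733 = 1.74 / 733 = 0.002374.
Q = Σ(K_i·b_i) · W · i = 31.81 × 493 × 0.002374 = 37.23 m³/day.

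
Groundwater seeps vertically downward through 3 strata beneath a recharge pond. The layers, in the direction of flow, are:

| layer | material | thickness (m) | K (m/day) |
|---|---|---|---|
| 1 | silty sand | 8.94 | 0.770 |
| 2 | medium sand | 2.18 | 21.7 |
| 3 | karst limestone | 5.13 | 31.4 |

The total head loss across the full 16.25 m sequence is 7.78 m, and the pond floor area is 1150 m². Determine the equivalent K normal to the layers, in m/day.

1.37

Flow is perpendicular to layering, so the layers act in series and the equivalent K is the thickness-weighted harmonic mean.
Total thickness L = 8.94 + 2.18 + 5.13 = 16.25 m.
Σ(b_i/K_i) = 8.94/0.770 + 2.18/21.7 + 5.13/31.4 = 11.87 d.
K_eq = L / Σ(b_i/K_i) = 16.25 / 11.87 = 1.369 m/day.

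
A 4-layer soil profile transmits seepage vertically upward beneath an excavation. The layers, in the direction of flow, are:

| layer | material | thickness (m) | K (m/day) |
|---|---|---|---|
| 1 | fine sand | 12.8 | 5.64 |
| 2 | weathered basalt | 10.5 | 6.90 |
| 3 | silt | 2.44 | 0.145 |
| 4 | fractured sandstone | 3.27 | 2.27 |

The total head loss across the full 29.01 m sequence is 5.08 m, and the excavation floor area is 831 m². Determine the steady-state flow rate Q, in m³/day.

191

Flow is perpendicular to layering, so the layers act in series and the equivalent K is the thickness-weighted harmonic mean.
Total thickness L = 12.8 + 10.5 + 2.44 + 3.27 = 29.01 m.
Σ(b_i/K_i) = 12.8/5.64 + 10.5/6.90 + 2.44/0.145 + 3.27/2.27 = 22.06 d.
K_eq = L / Σ(b_i/K_i) = 29.01 / 22.06 = 1.315 m/day.
Q = K_eq · A · (Δh/L) = 1.315 × 831 × (5.08/29.01) = 191.4 m³/day.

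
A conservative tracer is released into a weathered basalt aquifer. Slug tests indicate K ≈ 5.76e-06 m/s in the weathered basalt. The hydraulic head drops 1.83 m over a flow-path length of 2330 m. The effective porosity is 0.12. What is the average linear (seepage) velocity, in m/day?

Convert K: 5.76e-06 m/s × 86400 = 0.4977 m/day.
Hydraulic gradient i = Δh / L = 1.83 / 2330 = 0.0007854.
Darcy flux q = K · i = 0.4977 × 0.0007854 = 0.0003909 m/day.
Seepage velocity v = q / n_e = 0.0003909 / 0.12 = 0.003257 m/day.

0.00326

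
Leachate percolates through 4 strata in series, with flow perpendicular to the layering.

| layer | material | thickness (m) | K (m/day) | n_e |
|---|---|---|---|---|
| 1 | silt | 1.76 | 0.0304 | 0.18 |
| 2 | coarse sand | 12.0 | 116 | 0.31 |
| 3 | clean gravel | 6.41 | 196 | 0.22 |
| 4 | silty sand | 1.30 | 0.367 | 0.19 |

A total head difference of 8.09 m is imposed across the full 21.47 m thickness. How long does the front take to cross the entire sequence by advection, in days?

With flow normal to the layers, continuity requires the same specific discharge q through every layer.
Σ(b_i/K_i) = 1.76/0.0304 + 12.0/116 + 6.41/196 + 1.30/0.367 = 61.57 d.
q = Δh / Σ(b_i/K_i) = 8.09 / 61.57 = 0.1314 m/day.
In each layer the seepage velocity is v_i = q/n_i, so the layer transit time is t_i = b_i·n_i / q:
  layer 1 (silt): t_1 = 1.76 × 0.18 / 0.1314 = 2.411 d
  layer 2 (coarse sand): t_2 = 12.0 × 0.31 / 0.1314 = 28.31 d
  layer 3 (clean gravel): t_3 = 6.41 × 0.22 / 0.1314 = 10.73 d
  layer 4 (silty sand): t_4 = 1.30 × 0.19 / 0.1314 = 1.880 d
Total t = Σ t_i = 43.34 days.

43.3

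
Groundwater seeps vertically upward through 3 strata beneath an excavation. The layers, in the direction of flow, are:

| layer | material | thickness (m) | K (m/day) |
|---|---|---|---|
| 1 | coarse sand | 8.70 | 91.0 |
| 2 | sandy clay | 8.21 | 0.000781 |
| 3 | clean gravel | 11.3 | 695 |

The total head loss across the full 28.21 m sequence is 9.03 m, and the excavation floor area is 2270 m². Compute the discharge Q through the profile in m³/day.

1.95

Flow is perpendicular to layering, so the layers act in series and the equivalent K is the thickness-weighted harmonic mean.
Total thickness L = 8.70 + 8.21 + 11.3 = 28.21 m.
Σ(b_i/K_i) = 8.70/91.0 + 8.21/0.000781 + 11.3/695 = 10512 d.
K_eq = L / Σ(b_i/K_i) = 28.21 / 10512 = 0.002684 m/day.
Q = K_eq · A · (Δh/L) = 0.002684 × 2270 × (9.03/28.21) = 1.950 m³/day.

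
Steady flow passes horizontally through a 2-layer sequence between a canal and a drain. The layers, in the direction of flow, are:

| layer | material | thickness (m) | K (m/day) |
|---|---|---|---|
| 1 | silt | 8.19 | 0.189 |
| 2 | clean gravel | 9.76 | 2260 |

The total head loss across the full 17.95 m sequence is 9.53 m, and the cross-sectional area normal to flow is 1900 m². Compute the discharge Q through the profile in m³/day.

Flow is perpendicular to layering, so the layers act in series and the equivalent K is the thickness-weighted harmonic mean.
Total thickness L = 8.19 + 9.76 = 17.95 m.
Σ(b_i/K_i) = 8.19/0.189 + 9.76/2260 = 43.34 d.
K_eq = L / Σ(b_i/K_i) = 17.95 / 43.34 = 0.4142 m/day.
Q = K_eq · A · (Δh/L) = 0.4142 × 1900 × (9.53/17.95) = 417.8 m³/day.

418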